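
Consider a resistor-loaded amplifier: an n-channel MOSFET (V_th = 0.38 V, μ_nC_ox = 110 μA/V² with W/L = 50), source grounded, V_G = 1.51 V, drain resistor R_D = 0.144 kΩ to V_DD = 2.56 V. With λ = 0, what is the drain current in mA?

V_GS = V_G = 1.51 V, so V_ov = 1.51 − 0.38 = 1.13 V.
k_n = μ_nC_ox · (W/L) = 5.5 mA/V².
Assume saturation: I_D = ½ k_n V_ov² = 0.5 × 5.5 × 1.13² = 3.51 mA, giving V_DS = V_DD − I_D R_D = 2.56 − 3.51 × 0.144 = 2.05 V.
V_DS = 2.05 V ≥ V_ov = 1.13 V, confirming saturation.

I_D = 3.51 mA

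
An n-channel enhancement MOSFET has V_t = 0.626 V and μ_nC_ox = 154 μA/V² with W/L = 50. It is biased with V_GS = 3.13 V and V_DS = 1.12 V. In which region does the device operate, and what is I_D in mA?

Triode; I_D = 16.8 mA

k_n = μ_nC_ox · (W/L) = 7.7 mA/V².
V_ov = V_GS − V_t = 3.13 − 0.626 = 2.5 V.
Since V_DS = 1.12 V < V_ov = 2.5 V, the device is in the triode region.
I_D = k_n [V_ov · V_DS − ½ V_DS²] = 7.7 × [2.5 × 1.12 − 0.5 × 1.12²] = 16.8 mA.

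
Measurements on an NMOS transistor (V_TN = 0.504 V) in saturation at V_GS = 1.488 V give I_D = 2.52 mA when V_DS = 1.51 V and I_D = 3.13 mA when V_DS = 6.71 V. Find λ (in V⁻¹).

With V_GS fixed, I_D ∝ (1 + λ V_DS) in saturation, so I_D2/I_D1 = (1 + λ V_DS2)/(1 + λ V_DS1).
3.13/2.52 = 1.242 = (1 + 6.71 λ)/(1 + 1.51 λ).
Solving: λ (I_D1 V_DS2 − I_D2 V_DS1) = I_D2 − I_D1, so λ = (3.13 − 2.52) / (2.52 × 6.71 − 3.13 × 1.51) = 0.61 / 12.2 = 0.0501 V⁻¹.

λ = 0.0501 V⁻¹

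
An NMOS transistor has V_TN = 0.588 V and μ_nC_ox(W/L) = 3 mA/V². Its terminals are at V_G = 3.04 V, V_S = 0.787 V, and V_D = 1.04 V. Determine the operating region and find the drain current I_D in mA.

V_GS = V_G − V_S = 3.04 − 0.787 = 2.25 V; V_DS = V_D − V_S = 1.04 − 0.787 = 0.253 V.
V_ov = V_GS − V_TN = 2.25 − 0.588 = 1.67 V.
Since V_DS = 0.253 V < V_ov = 1.67 V, the device is in the triode region.
I_D = k_n [V_ov · V_DS − ½ V_DS²] = 3 × [1.67 × 0.253 − 0.5 × 0.253²] = 1.17 mA.

Triode; I_D = 1.17 mA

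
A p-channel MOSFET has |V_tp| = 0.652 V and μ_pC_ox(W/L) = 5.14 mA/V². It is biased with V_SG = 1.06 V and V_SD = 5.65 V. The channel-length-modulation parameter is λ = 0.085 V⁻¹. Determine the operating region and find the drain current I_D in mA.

Saturation; I_D = 0.633 mA

V_ov = V_SG − |V_tp| = 1.06 − 0.652 = 0.408 V.
Since V_SD = 5.65 V ≥ V_ov = 0.408 V, the device is in saturation.
I_D = ½ k_p V_ov² (1 + λ V_SD) = 0.5 × 5.14 × 0.408² × (1 + 0.085 × 5.65) = 0.633 mA.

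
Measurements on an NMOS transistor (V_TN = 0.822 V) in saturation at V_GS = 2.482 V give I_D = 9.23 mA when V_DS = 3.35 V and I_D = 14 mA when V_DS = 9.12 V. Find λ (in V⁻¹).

With V_GS fixed, I_D ∝ (1 + λ V_DS) in saturation, so I_D2/I_D1 = (1 + λ V_DS2)/(1 + λ V_DS1).
14/9.23 = 1.517 = (1 + 9.12 λ)/(1 + 3.35 λ).
Solving: λ (I_D1 V_DS2 − I_D2 V_DS1) = I_D2 − I_D1, so λ = (14 − 9.23) / (9.23 × 9.12 − 14 × 3.35) = 4.77 / 37.3 = 0.128 V⁻¹.

λ = 0.128 V⁻¹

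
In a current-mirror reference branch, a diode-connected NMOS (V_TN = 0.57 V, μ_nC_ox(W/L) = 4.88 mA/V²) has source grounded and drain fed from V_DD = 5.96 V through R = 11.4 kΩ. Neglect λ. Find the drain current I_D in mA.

With gate tied to drain, V_GS = V_DS ≥ V_GS − V_TN, so the device is in saturation.
KCL at the drain: ½ k_n (V_GS − V_TN)² = (V_DD − V_GS)/R.
Let x = V_GS − 0.57. Then 27.8 x² + x − 5.39 = 0, giving x = 0.423 V (positive root), so V_GS = 0.993 V.
I_D = (V_DD − V_GS)/R = (5.96 − 0.993) / 11.4 = 0.436 mA.

I_D = 0.436 mA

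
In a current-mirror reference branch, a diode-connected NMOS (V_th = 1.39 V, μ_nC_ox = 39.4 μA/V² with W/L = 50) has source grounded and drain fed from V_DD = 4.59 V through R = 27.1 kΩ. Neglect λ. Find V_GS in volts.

V_GS = 1.72 V

With gate tied to drain, V_GS = V_DS ≥ V_GS − V_th, so the device is in saturation.
k_n = μ_nC_ox · (W/L) = 1.97 mA/V².
KCL at the drain: ½ k_n (V_GS − V_th)² = (V_DD − V_GS)/R.
Let x = V_GS − 1.39. Then 26.7 x² + x − 3.2 = 0, giving x = 0.328 V (positive root), so V_GS = 1.72 V.
I_D = (V_DD − V_GS)/R = (4.59 − 1.72) / 27.1 = 0.106 mA.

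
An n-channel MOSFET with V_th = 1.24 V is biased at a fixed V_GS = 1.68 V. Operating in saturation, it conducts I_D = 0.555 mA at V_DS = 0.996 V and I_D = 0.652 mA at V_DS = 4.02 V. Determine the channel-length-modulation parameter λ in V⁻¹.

With V_GS fixed, I_D ∝ (1 + λ V_DS) in saturation, so I_D2/I_D1 = (1 + λ V_DS2)/(1 + λ V_DS1).
0.652/0.555 = 1.175 = (1 + 4.02 λ)/(1 + 0.996 λ).
Solving: λ (I_D1 V_DS2 − I_D2 V_DS1) = I_D2 − I_D1, so λ = (0.652 − 0.555) / (0.555 × 4.02 − 0.652 × 0.996) = 0.097 / 1.58 = 0.0613 V⁻¹.

λ = 0.0613 V⁻¹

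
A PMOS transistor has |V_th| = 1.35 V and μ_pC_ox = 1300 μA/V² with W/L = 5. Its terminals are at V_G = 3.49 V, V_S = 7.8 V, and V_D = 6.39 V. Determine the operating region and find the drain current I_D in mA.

V_SG = V_S − V_G = 7.8 − 3.49 = 4.31 V; V_SD = V_S − V_D = 7.8 − 6.39 = 1.41 V.
k_p = μ_pC_ox · (W/L) = 6.5 mA/V².
V_ov = V_SG − |V_th| = 4.31 − 1.35 = 2.96 V.
Since V_SD = 1.41 V < V_ov = 2.96 V, the device is in the triode region.
I_D = k_p [V_ov · V_SD − ½ V_SD²] = 6.5 × [2.96 × 1.41 − 0.5 × 1.41²] = 20.7 mA.

Triode; I_D = 20.7 mA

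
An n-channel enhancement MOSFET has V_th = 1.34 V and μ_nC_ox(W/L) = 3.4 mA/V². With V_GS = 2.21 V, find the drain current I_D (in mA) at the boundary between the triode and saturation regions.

I_D = 1.29 mA

At the boundary V_DS = V_ov = V_GS − V_th = 2.21 − 1.34 = 0.87 V.
I_D = ½ k_n V_ov² = 0.5 × 3.4 × 0.87² = 1.29 mA.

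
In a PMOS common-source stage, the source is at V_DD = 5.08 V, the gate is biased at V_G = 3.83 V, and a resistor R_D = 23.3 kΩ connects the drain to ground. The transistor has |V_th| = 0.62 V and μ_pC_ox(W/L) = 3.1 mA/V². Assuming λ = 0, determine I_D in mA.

I_D = 0.213 mA

V_SG = V_DD − V_G = 5.08 − 3.83 = 1.25 V, so V_ov = 1.25 − 0.62 = 0.63 V.
Assume saturation: I_D = ½ k_p V_ov² = 0.5 × 3.1 × 0.63² = 0.615 mA, giving V_SD = V_DD − I_D R_D = 5.08 − 0.615 × 23.3 = -9.25 V.
But -9.25 V < V_ov = 0.63 V, so the device is actually in triode.
In triode I_D = k_p[V_ov V_SD − ½ V_SD²] and I_D = (V_DD − V_SD)/R_D. Equating: 36.1 V_SD² − 46.5 V_SD + 5.08 = 0, giving V_SD = 0.121 V (the root below V_ov).
I_D = (5.08 − 0.121) / 23.3 = 0.213 mA.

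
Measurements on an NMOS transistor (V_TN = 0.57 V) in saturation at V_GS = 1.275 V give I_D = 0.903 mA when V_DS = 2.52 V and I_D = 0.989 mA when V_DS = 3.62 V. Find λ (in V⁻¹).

With V_GS fixed, I_D ∝ (1 + λ V_DS) in saturation, so I_D2/I_D1 = (1 + λ V_DS2)/(1 + λ V_DS1).
0.989/0.903 = 1.095 = (1 + 3.62 λ)/(1 + 2.52 λ).
Solving: λ (I_D1 V_DS2 − I_D2 V_DS1) = I_D2 − I_D1, so λ = (0.989 − 0.903) / (0.903 × 3.62 − 0.989 × 2.52) = 0.086 / 0.777 = 0.111 V⁻¹.

λ = 0.111 V⁻¹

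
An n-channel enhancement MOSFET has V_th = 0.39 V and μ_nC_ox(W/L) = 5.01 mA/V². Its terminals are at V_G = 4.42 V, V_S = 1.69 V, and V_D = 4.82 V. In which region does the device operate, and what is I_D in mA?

Saturation; I_D = 13.7 mA

V_GS = V_G − V_S = 4.42 − 1.69 = 2.73 V; V_DS = V_D − V_S = 4.82 − 1.69 = 3.13 V.
V_ov = V_GS − V_th = 2.73 − 0.39 = 2.34 V.
Since V_DS = 3.13 V ≥ V_ov = 2.34 V, the device is in saturation.
I_D = ½ k_n V_ov² = 0.5 × 5.01 × 2.34² = 13.7 mA.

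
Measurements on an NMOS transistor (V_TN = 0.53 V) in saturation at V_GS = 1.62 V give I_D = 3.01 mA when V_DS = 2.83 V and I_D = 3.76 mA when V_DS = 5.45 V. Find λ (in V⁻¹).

With V_GS fixed, I_D ∝ (1 + λ V_DS) in saturation, so I_D2/I_D1 = (1 + λ V_DS2)/(1 + λ V_DS1).
3.76/3.01 = 1.249 = (1 + 5.45 λ)/(1 + 2.83 λ).
Solving: λ (I_D1 V_DS2 − I_D2 V_DS1) = I_D2 − I_D1, so λ = (3.76 − 3.01) / (3.01 × 5.45 − 3.76 × 2.83) = 0.75 / 5.76 = 0.13 V⁻¹.

λ = 0.130 V⁻¹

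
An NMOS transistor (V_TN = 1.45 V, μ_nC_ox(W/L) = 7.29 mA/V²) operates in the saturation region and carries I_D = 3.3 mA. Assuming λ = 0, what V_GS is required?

In saturation I_D = ½ k_n (V_GS − V_TN)², so V_GS − V_TN = √(2 I_D / k_n) = √(2 × 3.3 / 7.29) = 0.951 V.
V_GS = 1.45 + 0.951 = 2.4 V.

V_GS = 2.40 V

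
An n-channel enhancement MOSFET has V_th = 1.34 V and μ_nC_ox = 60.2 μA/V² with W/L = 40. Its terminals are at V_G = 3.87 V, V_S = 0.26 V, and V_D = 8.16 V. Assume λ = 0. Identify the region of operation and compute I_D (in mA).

Saturation; I_D = 6.20 mA

V_GS = V_G − V_S = 3.87 − 0.26 = 3.61 V; V_DS = V_D − V_S = 8.16 − 0.26 = 7.9 V.
k_n = μ_nC_ox · (W/L) = 2.408 mA/V².
V_ov = V_GS − V_th = 3.61 − 1.34 = 2.27 V.
Since V_DS = 7.9 V ≥ V_ov = 2.27 V, the device is in saturation.
I_D = ½ k_n V_ov² = 0.5 × 2.408 × 2.27² = 6.2 mA.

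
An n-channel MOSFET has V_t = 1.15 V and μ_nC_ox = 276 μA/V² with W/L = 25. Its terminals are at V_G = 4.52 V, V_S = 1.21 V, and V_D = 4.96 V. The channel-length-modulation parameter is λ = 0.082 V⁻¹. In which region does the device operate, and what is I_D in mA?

V_GS = V_G − V_S = 4.52 − 1.21 = 3.31 V; V_DS = V_D − V_S = 4.96 − 1.21 = 3.75 V.
k_n = μ_nC_ox · (W/L) = 6.9 mA/V².
V_ov = V_GS − V_t = 3.31 − 1.15 = 2.16 V.
Since V_DS = 3.75 V ≥ V_ov = 2.16 V, the device is in saturation.
I_D = ½ k_n V_ov² (1 + λ V_DS) = 0.5 × 6.9 × 2.16² × (1 + 0.082 × 3.75) = 21 mA.

Saturation; I_D = 21.0 mA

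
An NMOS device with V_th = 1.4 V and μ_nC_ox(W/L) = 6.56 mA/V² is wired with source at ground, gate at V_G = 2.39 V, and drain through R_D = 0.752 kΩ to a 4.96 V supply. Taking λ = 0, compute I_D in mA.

V_GS = V_G = 2.39 V, so V_ov = 2.39 − 1.4 = 0.99 V.
Assume saturation: I_D = ½ k_n V_ov² = 0.5 × 6.56 × 0.99² = 3.21 mA, giving V_DS = V_DD − I_D R_D = 4.96 − 3.21 × 0.752 = 2.54 V.
V_DS = 2.54 V ≥ V_ov = 0.99 V, confirming saturation.

I_D = 3.21 mA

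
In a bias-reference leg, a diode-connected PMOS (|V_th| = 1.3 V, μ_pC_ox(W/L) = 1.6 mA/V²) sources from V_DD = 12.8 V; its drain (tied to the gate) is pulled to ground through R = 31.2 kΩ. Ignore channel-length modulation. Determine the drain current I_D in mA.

With gate tied to drain, V_SG = V_SD ≥ V_SG − |V_th|, so the device is in saturation.
KCL at the drain: ½ k_p (V_SG − |V_th|)² = (V_DD − V_SG)/R.
Let x = V_SG − 1.3. Then 25 x² + x − 11.5 = 0, giving x = 0.659 V (positive root), so V_SG = 1.96 V.
I_D = (V_DD − V_SG)/R = (12.8 − 1.96) / 31.2 = 0.347 mA.

I_D = 0.347 mA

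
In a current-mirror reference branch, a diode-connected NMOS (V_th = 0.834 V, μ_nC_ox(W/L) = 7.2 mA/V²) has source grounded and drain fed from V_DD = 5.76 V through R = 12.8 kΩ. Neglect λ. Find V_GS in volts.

With gate tied to drain, V_GS = V_DS ≥ V_GS − V_th, so the device is in saturation.
KCL at the drain: ½ k_n (V_GS − V_th)² = (V_DD − V_GS)/R.
Let x = V_GS − 0.834. Then 46.1 x² + x − 4.926 = 0, giving x = 0.316 V (positive root), so V_GS = 1.15 V.
I_D = (V_DD − V_GS)/R = (5.76 − 1.15) / 12.8 = 0.36 mA.

V_GS = 1.15 V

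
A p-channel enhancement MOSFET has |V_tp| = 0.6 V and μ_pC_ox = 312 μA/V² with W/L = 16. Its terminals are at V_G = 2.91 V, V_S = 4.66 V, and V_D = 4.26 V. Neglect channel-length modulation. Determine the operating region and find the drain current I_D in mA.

Triode; I_D = 1.90 mA

V_SG = V_S − V_G = 4.66 − 2.91 = 1.75 V; V_SD = V_S − V_D = 4.66 − 4.26 = 0.4 V.
k_p = μ_pC_ox · (W/L) = 4.992 mA/V².
V_ov = V_SG − |V_tp| = 1.75 − 0.6 = 1.15 V.
Since V_SD = 0.4 V < V_ov = 1.15 V, the device is in the triode region.
I_D = k_p [V_ov · V_SD − ½ V_SD²] = 4.992 × [1.15 × 0.4 − 0.5 × 0.4²] = 1.9 mA.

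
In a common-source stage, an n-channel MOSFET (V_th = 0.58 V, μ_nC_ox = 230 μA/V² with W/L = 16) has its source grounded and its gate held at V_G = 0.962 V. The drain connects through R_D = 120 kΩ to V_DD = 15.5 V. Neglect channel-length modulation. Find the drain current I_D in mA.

V_GS = V_G = 0.962 V, so V_ov = 0.962 − 0.58 = 0.382 V.
k_n = μ_nC_ox · (W/L) = 3.68 mA/V².
Assume saturation: I_D = ½ k_n V_ov² = 0.5 × 3.68 × 0.382² = 0.269 mA, giving V_DS = V_DD − I_D R_D = 15.5 − 0.269 × 120 = -16.7 V.
But -16.7 V < V_ov = 0.382 V, so the device is actually in triode.
In triode I_D = k_n[V_ov V_DS − ½ V_DS²] and I_D = (V_DD − V_DS)/R_D. Equating: 221 V_DS² − 169.7 V_DS + 15.5 = 0, giving V_DS = 0.106 V (the root below V_ov).
I_D = (15.5 − 0.106) / 120 = 0.128 mA.

I_D = 0.128 mA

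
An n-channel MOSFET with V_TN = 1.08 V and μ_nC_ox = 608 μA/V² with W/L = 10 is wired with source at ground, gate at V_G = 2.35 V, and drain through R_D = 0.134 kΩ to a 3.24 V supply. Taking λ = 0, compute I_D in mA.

V_GS = V_G = 2.35 V, so V_ov = 2.35 − 1.08 = 1.27 V.
k_n = μ_nC_ox · (W/L) = 6.08 mA/V².
Assume saturation: I_D = ½ k_n V_ov² = 0.5 × 6.08 × 1.27² = 4.9 mA, giving V_DS = V_DD − I_D R_D = 3.24 − 4.9 × 0.134 = 2.58 V.
V_DS = 2.58 V ≥ V_ov = 1.27 V, confirming saturation.

I_D = 4.90 mA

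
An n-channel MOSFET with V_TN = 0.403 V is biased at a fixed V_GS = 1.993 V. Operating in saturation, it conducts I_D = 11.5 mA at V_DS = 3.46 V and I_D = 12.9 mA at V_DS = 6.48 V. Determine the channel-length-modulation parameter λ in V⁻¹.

With V_GS fixed, I_D ∝ (1 + λ V_DS) in saturation, so I_D2/I_D1 = (1 + λ V_DS2)/(1 + λ V_DS1).
12.9/11.5 = 1.122 = (1 + 6.48 λ)/(1 + 3.46 λ).
Solving: λ (I_D1 V_DS2 − I_D2 V_DS1) = I_D2 − I_D1, so λ = (12.9 − 11.5) / (11.5 × 6.48 − 12.9 × 3.46) = 1.4 / 29.9 = 0.0468 V⁻¹.

λ = 0.0468 V⁻¹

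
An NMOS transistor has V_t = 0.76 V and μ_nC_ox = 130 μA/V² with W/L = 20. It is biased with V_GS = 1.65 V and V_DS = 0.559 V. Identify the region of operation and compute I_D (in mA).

k_n = μ_nC_ox · (W/L) = 2.6 mA/V².
V_ov = V_GS − V_t = 1.65 − 0.76 = 0.89 V.
Since V_DS = 0.559 V < V_ov = 0.89 V, the device is in the triode region.
I_D = k_n [V_ov · V_DS − ½ V_DS²] = 2.6 × [0.89 × 0.559 − 0.5 × 0.559²] = 0.887 mA.

Triode; I_D = 0.887 mA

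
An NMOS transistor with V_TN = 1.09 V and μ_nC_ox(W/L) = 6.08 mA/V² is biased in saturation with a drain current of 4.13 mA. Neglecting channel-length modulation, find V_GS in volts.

V_GS = 2.26 V

In saturation I_D = ½ k_n (V_GS − V_TN)², so V_GS − V_TN = √(2 I_D / k_n) = √(2 × 4.13 / 6.08) = 1.17 V.
V_GS = 1.09 + 1.17 = 2.26 V.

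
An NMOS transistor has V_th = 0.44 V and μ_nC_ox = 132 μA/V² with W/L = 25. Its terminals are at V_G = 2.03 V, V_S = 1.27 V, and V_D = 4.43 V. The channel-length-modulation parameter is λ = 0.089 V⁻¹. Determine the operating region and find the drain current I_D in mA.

Saturation; I_D = 0.216 mA

V_GS = V_G − V_S = 2.03 − 1.27 = 0.76 V; V_DS = V_D − V_S = 4.43 − 1.27 = 3.16 V.
k_n = μ_nC_ox · (W/L) = 3.3 mA/V².
V_ov = V_GS − V_th = 0.76 − 0.44 = 0.32 V.
Since V_DS = 3.16 V ≥ V_ov = 0.32 V, the device is in saturation.
I_D = ½ k_n V_ov² (1 + λ V_DS) = 0.5 × 3.3 × 0.32² × (1 + 0.089 × 3.16) = 0.216 mA.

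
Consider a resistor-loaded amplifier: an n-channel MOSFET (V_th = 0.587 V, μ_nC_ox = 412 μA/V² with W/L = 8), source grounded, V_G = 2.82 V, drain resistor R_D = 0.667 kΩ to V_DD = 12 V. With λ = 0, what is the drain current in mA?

V_GS = V_G = 2.82 V, so V_ov = 2.82 − 0.587 = 2.23 V.
k_n = μ_nC_ox · (W/L) = 3.296 mA/V².
Assume saturation: I_D = ½ k_n V_ov² = 0.5 × 3.296 × 2.23² = 8.22 mA, giving V_DS = V_DD − I_D R_D = 12 − 8.22 × 0.667 = 6.52 V.
V_DS = 6.52 V ≥ V_ov = 2.23 V, confirming saturation.

I_D = 8.22 mA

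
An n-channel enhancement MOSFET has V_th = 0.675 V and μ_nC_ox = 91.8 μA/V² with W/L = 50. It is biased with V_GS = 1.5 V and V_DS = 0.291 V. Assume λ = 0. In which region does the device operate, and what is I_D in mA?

Triode; I_D = 0.908 mA

k_n = μ_nC_ox · (W/L) = 4.59 mA/V².
V_ov = V_GS − V_th = 1.5 − 0.675 = 0.825 V.
Since V_DS = 0.291 V < V_ov = 0.825 V, the device is in the triode region.
I_D = k_n [V_ov · V_DS − ½ V_DS²] = 4.59 × [0.825 × 0.291 − 0.5 × 0.291²] = 0.908 mA.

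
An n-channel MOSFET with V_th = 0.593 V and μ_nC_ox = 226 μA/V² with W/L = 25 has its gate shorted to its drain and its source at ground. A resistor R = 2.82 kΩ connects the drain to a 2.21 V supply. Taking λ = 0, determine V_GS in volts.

With gate tied to drain, V_GS = V_DS ≥ V_GS − V_th, so the device is in saturation.
k_n = μ_nC_ox · (W/L) = 5.65 mA/V².
KCL at the drain: ½ k_n (V_GS − V_th)² = (V_DD − V_GS)/R.
Let x = V_GS − 0.593. Then 7.97 x² + x − 1.617 = 0, giving x = 0.392 V (positive root), so V_GS = 0.985 V.
I_D = (V_DD − V_GS)/R = (2.21 − 0.985) / 2.82 = 0.434 mA.

V_GS = 0.985 V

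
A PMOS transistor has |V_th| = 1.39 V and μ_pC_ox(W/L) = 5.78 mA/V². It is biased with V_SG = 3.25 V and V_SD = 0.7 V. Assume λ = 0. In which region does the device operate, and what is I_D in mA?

Triode; I_D = 6.11 mA

V_ov = V_SG − |V_th| = 3.25 − 1.39 = 1.86 V.
Since V_SD = 0.7 V < V_ov = 1.86 V, the device is in the triode region.
I_D = k_p [V_ov · V_SD − ½ V_SD²] = 5.78 × [1.86 × 0.7 − 0.5 × 0.7²] = 6.11 mA.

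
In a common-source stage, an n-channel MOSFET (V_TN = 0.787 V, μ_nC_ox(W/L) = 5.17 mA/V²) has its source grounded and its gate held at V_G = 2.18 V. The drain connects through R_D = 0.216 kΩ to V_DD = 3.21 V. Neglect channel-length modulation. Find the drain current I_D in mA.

V_GS = V_G = 2.18 V, so V_ov = 2.18 − 0.787 = 1.39 V.
Assume saturation: I_D = ½ k_n V_ov² = 0.5 × 5.17 × 1.39² = 5.02 mA, giving V_DS = V_DD − I_D R_D = 3.21 − 5.02 × 0.216 = 2.13 V.
V_DS = 2.13 V ≥ V_ov = 1.39 V, confirming saturation.

I_D = 5.02 mA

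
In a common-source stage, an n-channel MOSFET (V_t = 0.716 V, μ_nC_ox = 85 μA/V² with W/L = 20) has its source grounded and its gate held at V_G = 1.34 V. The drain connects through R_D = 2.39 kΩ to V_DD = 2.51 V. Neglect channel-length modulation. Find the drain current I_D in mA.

I_D = 0.331 mA

V_GS = V_G = 1.34 V, so V_ov = 1.34 − 0.716 = 0.624 V.
k_n = μ_nC_ox · (W/L) = 1.7 mA/V².
Assume saturation: I_D = ½ k_n V_ov² = 0.5 × 1.7 × 0.624² = 0.331 mA, giving V_DS = V_DD − I_D R_D = 2.51 − 0.331 × 2.39 = 1.72 V.
V_DS = 1.72 V ≥ V_ov = 0.624 V, confirming saturation.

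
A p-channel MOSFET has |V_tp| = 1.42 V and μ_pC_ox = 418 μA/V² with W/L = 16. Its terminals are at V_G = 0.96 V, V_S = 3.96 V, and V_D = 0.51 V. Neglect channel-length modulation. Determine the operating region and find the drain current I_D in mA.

Saturation; I_D = 8.35 mA

V_SG = V_S − V_G = 3.96 − 0.96 = 3 V; V_SD = V_S − V_D = 3.96 − 0.51 = 3.45 V.
k_p = μ_pC_ox · (W/L) = 6.688 mA/V².
V_ov = V_SG − |V_tp| = 3 − 1.42 = 1.58 V.
Since V_SD = 3.45 V ≥ V_ov = 1.58 V, the device is in saturation.
I_D = ½ k_p V_ov² = 0.5 × 6.688 × 1.58² = 8.35 mA.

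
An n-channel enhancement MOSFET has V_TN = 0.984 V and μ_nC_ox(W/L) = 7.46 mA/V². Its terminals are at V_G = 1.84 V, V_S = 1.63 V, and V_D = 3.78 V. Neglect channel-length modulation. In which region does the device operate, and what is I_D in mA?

Cutoff; I_D = 0 mA

V_GS = V_G − V_S = 1.84 − 1.63 = 0.21 V; V_DS = V_D − V_S = 3.78 − 1.63 = 2.15 V.
V_GS = 0.21 V < V_TN = 0.984 V, so the transistor is in cutoff.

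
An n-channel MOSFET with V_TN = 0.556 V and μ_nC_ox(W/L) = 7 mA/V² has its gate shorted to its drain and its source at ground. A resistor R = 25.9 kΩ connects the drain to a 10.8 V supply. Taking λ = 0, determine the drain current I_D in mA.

I_D = 0.383 mA

With gate tied to drain, V_GS = V_DS ≥ V_GS − V_TN, so the device is in saturation.
KCL at the drain: ½ k_n (V_GS − V_TN)² = (V_DD − V_GS)/R.
Let x = V_GS − 0.556. Then 90.6 x² + x − 10.24 = 0, giving x = 0.331 V (positive root), so V_GS = 0.887 V.
I_D = (V_DD − V_GS)/R = (10.8 − 0.887) / 25.9 = 0.383 mA.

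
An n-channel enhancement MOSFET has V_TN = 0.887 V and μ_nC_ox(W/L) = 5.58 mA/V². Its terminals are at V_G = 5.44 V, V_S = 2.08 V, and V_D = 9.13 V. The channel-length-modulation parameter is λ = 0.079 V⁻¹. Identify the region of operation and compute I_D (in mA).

V_GS = V_G − V_S = 5.44 − 2.08 = 3.36 V; V_DS = V_D − V_S = 9.13 − 2.08 = 7.05 V.
V_ov = V_GS − V_TN = 3.36 − 0.887 = 2.47 V.
Since V_DS = 7.05 V ≥ V_ov = 2.47 V, the device is in saturation.
I_D = ½ k_n V_ov² (1 + λ V_DS) = 0.5 × 5.58 × 2.47² × (1 + 0.079 × 7.05) = 26.6 mA.

Saturation; I_D = 26.6 mA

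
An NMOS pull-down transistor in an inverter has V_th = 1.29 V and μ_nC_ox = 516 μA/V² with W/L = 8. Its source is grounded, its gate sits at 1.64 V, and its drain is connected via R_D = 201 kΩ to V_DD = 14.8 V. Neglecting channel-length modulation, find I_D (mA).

V_GS = V_G = 1.64 V, so V_ov = 1.64 − 1.29 = 0.35 V.
k_n = μ_nC_ox · (W/L) = 4.128 mA/V².
Assume saturation: I_D = ½ k_n V_ov² = 0.5 × 4.128 × 0.35² = 0.253 mA, giving V_DS = V_DD − I_D R_D = 14.8 − 0.253 × 201 = -36 V.
But -36 V < V_ov = 0.35 V, so the device is actually in triode.
In triode I_D = k_n[V_ov V_DS − ½ V_DS²] and I_D = (V_DD − V_DS)/R_D. Equating: 415 V_DS² − 291.4 V_DS + 14.8 = 0, giving V_DS = 0.0551 V (the root below V_ov).
I_D = (14.8 − 0.0551) / 201 = 0.0734 mA.

I_D = 0.0734 mA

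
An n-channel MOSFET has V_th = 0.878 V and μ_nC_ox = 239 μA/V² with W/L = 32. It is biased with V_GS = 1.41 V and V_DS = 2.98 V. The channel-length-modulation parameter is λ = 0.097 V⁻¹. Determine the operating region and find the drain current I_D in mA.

k_n = μ_nC_ox · (W/L) = 7.648 mA/V².
V_ov = V_GS − V_th = 1.41 − 0.878 = 0.532 V.
Since V_DS = 2.98 V ≥ V_ov = 0.532 V, the device is in saturation.
I_D = ½ k_n V_ov² (1 + λ V_DS) = 0.5 × 7.648 × 0.532² × (1 + 0.097 × 2.98) = 1.4 mA.

Saturation; I_D = 1.40 mA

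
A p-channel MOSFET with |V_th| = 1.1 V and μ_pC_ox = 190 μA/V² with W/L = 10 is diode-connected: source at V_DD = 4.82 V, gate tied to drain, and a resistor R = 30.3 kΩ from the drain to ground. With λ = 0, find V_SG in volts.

V_SG = 1.44 V

With gate tied to drain, V_SG = V_SD ≥ V_SG − |V_th|, so the device is in saturation.
k_p = μ_pC_ox · (W/L) = 1.9 mA/V².
KCL at the drain: ½ k_p (V_SG − |V_th|)² = (V_DD − V_SG)/R.
Let x = V_SG − 1.1. Then 28.8 x² + x − 3.72 = 0, giving x = 0.343 V (positive root), so V_SG = 1.44 V.
I_D = (V_DD − V_SG)/R = (4.82 − 1.44) / 30.3 = 0.111 mA.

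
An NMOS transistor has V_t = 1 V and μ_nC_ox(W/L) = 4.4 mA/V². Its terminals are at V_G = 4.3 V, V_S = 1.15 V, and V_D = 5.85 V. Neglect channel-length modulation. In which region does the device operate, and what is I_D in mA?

Saturation; I_D = 10.2 mA

V_GS = V_G − V_S = 4.3 − 1.15 = 3.15 V; V_DS = V_D − V_S = 5.85 − 1.15 = 4.7 V.
V_ov = V_GS − V_t = 3.15 − 1 = 2.15 V.
Since V_DS = 4.7 V ≥ V_ov = 2.15 V, the device is in saturation.
I_D = ½ k_n V_ov² = 0.5 × 4.4 × 2.15² = 10.2 mA.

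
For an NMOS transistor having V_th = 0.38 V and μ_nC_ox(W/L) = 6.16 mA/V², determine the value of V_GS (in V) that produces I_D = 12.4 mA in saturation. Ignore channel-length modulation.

In saturation I_D = ½ k_n (V_GS − V_th)², so V_GS − V_th = √(2 I_D / k_n) = √(2 × 12.4 / 6.16) = 2.01 V.
V_GS = 0.38 + 2.01 = 2.39 V.

V_GS = 2.39 V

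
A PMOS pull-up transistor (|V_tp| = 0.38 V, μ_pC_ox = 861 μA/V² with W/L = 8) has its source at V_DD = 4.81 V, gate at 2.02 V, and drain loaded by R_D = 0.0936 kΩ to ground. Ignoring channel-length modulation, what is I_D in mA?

I_D = 20.0 mA

V_SG = V_DD − V_G = 4.81 − 2.02 = 2.79 V, so V_ov = 2.79 − 0.38 = 2.41 V.
k_p = μ_pC_ox · (W/L) = 6.888 mA/V².
Assume saturation: I_D = ½ k_p V_ov² = 0.5 × 6.888 × 2.41² = 20 mA, giving V_SD = V_DD − I_D R_D = 4.81 − 20 × 0.0936 = 2.94 V.
V_SD = 2.94 V ≥ V_ov = 2.41 V, confirming saturation.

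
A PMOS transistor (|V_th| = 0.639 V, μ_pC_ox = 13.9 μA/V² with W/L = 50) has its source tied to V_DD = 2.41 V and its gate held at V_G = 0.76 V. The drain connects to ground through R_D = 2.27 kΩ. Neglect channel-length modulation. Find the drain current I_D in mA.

I_D = 0.355 mA

V_SG = V_DD − V_G = 2.41 − 0.76 = 1.65 V, so V_ov = 1.65 − 0.639 = 1.01 V.
k_p = μ_pC_ox · (W/L) = 0.695 mA/V².
Assume saturation: I_D = ½ k_p V_ov² = 0.5 × 0.695 × 1.01² = 0.355 mA, giving V_SD = V_DD − I_D R_D = 2.41 − 0.355 × 2.27 = 1.6 V.
V_SD = 1.6 V ≥ V_ov = 1.01 V, confirming saturation.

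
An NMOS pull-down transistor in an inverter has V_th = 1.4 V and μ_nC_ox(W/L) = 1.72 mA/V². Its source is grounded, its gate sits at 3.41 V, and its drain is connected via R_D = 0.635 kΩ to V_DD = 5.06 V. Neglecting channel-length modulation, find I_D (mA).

V_GS = V_G = 3.41 V, so V_ov = 3.41 − 1.4 = 2.01 V.
Assume saturation: I_D = ½ k_n V_ov² = 0.5 × 1.72 × 2.01² = 3.47 mA, giving V_DS = V_DD − I_D R_D = 5.06 − 3.47 × 0.635 = 2.85 V.
V_DS = 2.85 V ≥ V_ov = 2.01 V, confirming saturation.

I_D = 3.47 mA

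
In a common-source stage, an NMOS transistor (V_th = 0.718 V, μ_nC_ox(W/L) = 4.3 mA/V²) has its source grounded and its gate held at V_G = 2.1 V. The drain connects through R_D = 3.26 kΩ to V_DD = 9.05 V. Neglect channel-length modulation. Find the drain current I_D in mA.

V_GS = V_G = 2.1 V, so V_ov = 2.1 − 0.718 = 1.38 V.
Assume saturation: I_D = ½ k_n V_ov² = 0.5 × 4.3 × 1.38² = 4.11 mA, giving V_DS = V_DD − I_D R_D = 9.05 − 4.11 × 3.26 = -4.34 V.
But -4.34 V < V_ov = 1.38 V, so the device is actually in triode.
In triode I_D = k_n[V_ov V_DS − ½ V_DS²] and I_D = (V_DD − V_DS)/R_D. Equating: 7.01 V_DS² − 20.37 V_DS + 9.05 = 0, giving V_DS = 0.547 V (the root below V_ov).
I_D = (9.05 − 0.547) / 3.26 = 2.61 mA.

I_D = 2.61 mA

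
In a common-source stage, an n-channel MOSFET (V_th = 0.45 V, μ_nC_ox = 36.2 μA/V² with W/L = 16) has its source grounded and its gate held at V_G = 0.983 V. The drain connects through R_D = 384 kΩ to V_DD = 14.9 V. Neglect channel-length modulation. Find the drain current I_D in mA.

I_D = 0.0384 mA

V_GS = V_G = 0.983 V, so V_ov = 0.983 − 0.45 = 0.533 V.
k_n = μ_nC_ox · (W/L) = 0.5792 mA/V².
Assume saturation: I_D = ½ k_n V_ov² = 0.5 × 0.5792 × 0.533² = 0.0823 mA, giving V_DS = V_DD − I_D R_D = 14.9 − 0.0823 × 384 = -16.7 V.
But -16.7 V < V_ov = 0.533 V, so the device is actually in triode.
In triode I_D = k_n[V_ov V_DS − ½ V_DS²] and I_D = (V_DD − V_DS)/R_D. Equating: 111 V_DS² − 119.5 V_DS + 14.9 = 0, giving V_DS = 0.144 V (the root below V_ov).
I_D = (14.9 − 0.144) / 384 = 0.0384 mA.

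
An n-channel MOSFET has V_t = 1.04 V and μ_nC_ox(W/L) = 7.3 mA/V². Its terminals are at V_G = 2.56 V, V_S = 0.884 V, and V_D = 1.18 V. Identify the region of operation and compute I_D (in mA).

V_GS = V_G − V_S = 2.56 − 0.884 = 1.68 V; V_DS = V_D − V_S = 1.18 − 0.884 = 0.296 V.
V_ov = V_GS − V_t = 1.68 − 1.04 = 0.636 V.
Since V_DS = 0.296 V < V_ov = 0.636 V, the device is in the triode region.
I_D = k_n [V_ov · V_DS − ½ V_DS²] = 7.3 × [0.636 × 0.296 − 0.5 × 0.296²] = 1.05 mA.

Triode; I_D = 1.05 mA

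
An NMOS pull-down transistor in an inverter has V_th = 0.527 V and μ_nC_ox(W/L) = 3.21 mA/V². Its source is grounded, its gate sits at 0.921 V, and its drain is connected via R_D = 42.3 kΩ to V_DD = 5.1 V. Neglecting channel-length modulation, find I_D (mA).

V_GS = V_G = 0.921 V, so V_ov = 0.921 − 0.527 = 0.394 V.
Assume saturation: I_D = ½ k_n V_ov² = 0.5 × 3.21 × 0.394² = 0.249 mA, giving V_DS = V_DD − I_D R_D = 5.1 − 0.249 × 42.3 = -5.44 V.
But -5.44 V < V_ov = 0.394 V, so the device is actually in triode.
In triode I_D = k_n[V_ov V_DS − ½ V_DS²] and I_D = (V_DD − V_DS)/R_D. Equating: 67.9 V_DS² − 54.5 V_DS + 5.1 = 0, giving V_DS = 0.108 V (the root below V_ov).
I_D = (5.1 − 0.108) / 42.3 = 0.118 mA.

I_D = 0.118 mA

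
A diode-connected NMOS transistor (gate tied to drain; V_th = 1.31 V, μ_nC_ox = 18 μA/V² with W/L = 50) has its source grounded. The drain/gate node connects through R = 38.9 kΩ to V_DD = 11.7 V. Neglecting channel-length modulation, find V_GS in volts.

With gate tied to drain, V_GS = V_DS ≥ V_GS − V_th, so the device is in saturation.
k_n = μ_nC_ox · (W/L) = 0.9 mA/V².
KCL at the drain: ½ k_n (V_GS − V_th)² = (V_DD − V_GS)/R.
Let x = V_GS − 1.31. Then 17.5 x² + x − 10.39 = 0, giving x = 0.742 V (positive root), so V_GS = 2.05 V.
I_D = (V_DD − V_GS)/R = (11.7 − 2.05) / 38.9 = 0.248 mA.

V_GS = 2.05 V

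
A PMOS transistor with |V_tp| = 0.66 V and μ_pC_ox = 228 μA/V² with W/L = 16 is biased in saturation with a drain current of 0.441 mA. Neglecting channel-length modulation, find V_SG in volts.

V_SG = 1.15 V

k_p = μ_pC_ox · (W/L) = 3.648 mA/V².
In saturation I_D = ½ k_p (V_SG − |V_tp|)², so V_SG − |V_tp| = √(2 I_D / k_p) = √(2 × 0.441 / 3.648) = 0.492 V.
V_SG = 0.66 + 0.492 = 1.15 V.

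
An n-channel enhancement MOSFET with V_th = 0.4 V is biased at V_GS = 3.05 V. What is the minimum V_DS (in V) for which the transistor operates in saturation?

The boundary between triode and saturation is V_DS = V_GS − V_th = V_ov.
V_ov = 3.05 − 0.4 = 2.65 V.

V_DS,sat = 2.65 V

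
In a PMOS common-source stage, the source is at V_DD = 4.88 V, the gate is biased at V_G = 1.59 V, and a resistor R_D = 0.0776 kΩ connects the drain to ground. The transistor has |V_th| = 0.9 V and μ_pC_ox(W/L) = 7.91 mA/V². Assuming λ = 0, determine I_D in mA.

V_SG = V_DD − V_G = 4.88 − 1.59 = 3.29 V, so V_ov = 3.29 − 0.9 = 2.39 V.
Assume saturation: I_D = ½ k_p V_ov² = 0.5 × 7.91 × 2.39² = 22.6 mA, giving V_SD = V_DD − I_D R_D = 4.88 − 22.6 × 0.0776 = 3.13 V.
V_SD = 3.13 V ≥ V_ov = 2.39 V, confirming saturation.

I_D = 22.6 mA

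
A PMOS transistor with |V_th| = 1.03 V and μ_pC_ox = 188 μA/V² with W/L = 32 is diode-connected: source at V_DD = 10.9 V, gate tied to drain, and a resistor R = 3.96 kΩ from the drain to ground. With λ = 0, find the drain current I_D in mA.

With gate tied to drain, V_SG = V_SD ≥ V_SG − |V_th|, so the device is in saturation.
k_p = μ_pC_ox · (W/L) = 6.016 mA/V².
KCL at the drain: ½ k_p (V_SG − |V_th|)² = (V_DD − V_SG)/R.
Let x = V_SG − 1.03. Then 11.9 x² + x − 9.87 = 0, giving x = 0.869 V (positive root), so V_SG = 1.9 V.
I_D = (V_DD − V_SG)/R = (10.9 − 1.9) / 3.96 = 2.27 mA.

I_D = 2.27 mA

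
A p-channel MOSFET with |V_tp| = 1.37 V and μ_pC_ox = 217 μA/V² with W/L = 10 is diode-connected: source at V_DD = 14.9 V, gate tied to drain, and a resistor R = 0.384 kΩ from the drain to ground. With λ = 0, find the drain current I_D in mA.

I_D = 23.2 mA

With gate tied to drain, V_SG = V_SD ≥ V_SG − |V_tp|, so the device is in saturation.
k_p = μ_pC_ox · (W/L) = 2.17 mA/V².
KCL at the drain: ½ k_p (V_SG − |V_tp|)² = (V_DD − V_SG)/R.
Let x = V_SG − 1.37. Then 0.417 x² + x − 13.53 = 0, giving x = 4.62 V (positive root), so V_SG = 5.99 V.
I_D = (V_DD − V_SG)/R = (14.9 − 5.99) / 0.384 = 23.2 mA.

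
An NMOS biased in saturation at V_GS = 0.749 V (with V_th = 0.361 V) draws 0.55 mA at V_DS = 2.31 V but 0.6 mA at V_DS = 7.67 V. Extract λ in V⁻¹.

With V_GS fixed, I_D ∝ (1 + λ V_DS) in saturation, so I_D2/I_D1 = (1 + λ V_DS2)/(1 + λ V_DS1).
0.6/0.55 = 1.091 = (1 + 7.67 λ)/(1 + 2.31 λ).
Solving: λ (I_D1 V_DS2 − I_D2 V_DS1) = I_D2 − I_D1, so λ = (0.6 − 0.55) / (0.55 × 7.67 − 0.6 × 2.31) = 0.05 / 2.83 = 0.0177 V⁻¹.

λ = 0.0177 V⁻¹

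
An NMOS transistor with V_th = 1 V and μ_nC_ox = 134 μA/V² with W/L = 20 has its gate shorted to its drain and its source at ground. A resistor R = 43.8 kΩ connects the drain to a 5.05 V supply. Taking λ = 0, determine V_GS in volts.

V_GS = 1.25 V

With gate tied to drain, V_GS = V_DS ≥ V_GS − V_th, so the device is in saturation.
k_n = μ_nC_ox · (W/L) = 2.68 mA/V².
KCL at the drain: ½ k_n (V_GS − V_th)² = (V_DD − V_GS)/R.
Let x = V_GS − 1. Then 58.7 x² + x − 4.05 = 0, giving x = 0.254 V (positive root), so V_GS = 1.25 V.
I_D = (V_DD − V_GS)/R = (5.05 − 1.25) / 43.8 = 0.0867 mA.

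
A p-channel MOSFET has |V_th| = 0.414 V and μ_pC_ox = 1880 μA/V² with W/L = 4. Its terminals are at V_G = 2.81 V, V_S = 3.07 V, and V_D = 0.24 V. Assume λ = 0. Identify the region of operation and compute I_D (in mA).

Cutoff; I_D = 0 mA

V_SG = V_S − V_G = 3.07 − 2.81 = 0.26 V; V_SD = V_S − V_D = 3.07 − 0.24 = 2.83 V.
V_SG = 0.26 V < |V_th| = 0.414 V, so the transistor is in cutoff.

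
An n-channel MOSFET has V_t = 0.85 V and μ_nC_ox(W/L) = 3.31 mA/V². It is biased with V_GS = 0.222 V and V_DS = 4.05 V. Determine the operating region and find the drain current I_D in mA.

V_GS = 0.222 V < V_t = 0.85 V, so the transistor is in cutoff.

Cutoff; I_D = 0 mA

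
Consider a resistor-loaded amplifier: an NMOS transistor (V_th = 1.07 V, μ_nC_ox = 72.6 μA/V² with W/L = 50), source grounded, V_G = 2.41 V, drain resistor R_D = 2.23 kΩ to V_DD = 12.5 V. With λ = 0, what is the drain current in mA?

I_D = 3.26 mA

V_GS = V_G = 2.41 V, so V_ov = 2.41 − 1.07 = 1.34 V.
k_n = μ_nC_ox · (W/L) = 3.63 mA/V².
Assume saturation: I_D = ½ k_n V_ov² = 0.5 × 3.63 × 1.34² = 3.26 mA, giving V_DS = V_DD − I_D R_D = 12.5 − 3.26 × 2.23 = 5.23 V.
V_DS = 5.23 V ≥ V_ov = 1.34 V, confirming saturation.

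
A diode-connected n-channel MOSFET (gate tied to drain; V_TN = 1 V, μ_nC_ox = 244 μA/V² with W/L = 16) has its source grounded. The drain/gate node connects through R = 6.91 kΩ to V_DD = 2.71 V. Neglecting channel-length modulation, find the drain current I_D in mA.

I_D = 0.201 mA

With gate tied to drain, V_GS = V_DS ≥ V_GS − V_TN, so the device is in saturation.
k_n = μ_nC_ox · (W/L) = 3.904 mA/V².
KCL at the drain: ½ k_n (V_GS − V_TN)² = (V_DD − V_GS)/R.
Let x = V_GS − 1. Then 13.5 x² + x − 1.71 = 0, giving x = 0.321 V (positive root), so V_GS = 1.32 V.
I_D = (V_DD − V_GS)/R = (2.71 − 1.32) / 6.91 = 0.201 mA.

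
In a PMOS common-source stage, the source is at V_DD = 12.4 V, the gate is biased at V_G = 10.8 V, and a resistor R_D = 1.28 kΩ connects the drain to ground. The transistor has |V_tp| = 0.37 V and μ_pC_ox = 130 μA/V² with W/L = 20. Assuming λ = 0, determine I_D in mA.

V_SG = V_DD − V_G = 12.4 − 10.8 = 1.6 V, so V_ov = 1.6 − 0.37 = 1.23 V.
k_p = μ_pC_ox · (W/L) = 2.6 mA/V².
Assume saturation: I_D = ½ k_p V_ov² = 0.5 × 2.6 × 1.23² = 1.97 mA, giving V_SD = V_DD − I_D R_D = 12.4 − 1.97 × 1.28 = 9.88 V.
V_SD = 9.88 V ≥ V_ov = 1.23 V, confirming saturation.

I_D = 1.97 mA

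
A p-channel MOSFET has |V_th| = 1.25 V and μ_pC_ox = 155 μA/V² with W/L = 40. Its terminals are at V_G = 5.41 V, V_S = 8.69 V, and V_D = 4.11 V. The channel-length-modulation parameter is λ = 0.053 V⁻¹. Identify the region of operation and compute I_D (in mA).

Saturation; I_D = 15.9 mA

V_SG = V_S − V_G = 8.69 − 5.41 = 3.28 V; V_SD = V_S − V_D = 8.69 − 4.11 = 4.58 V.
k_p = μ_pC_ox · (W/L) = 6.2 mA/V².
V_ov = V_SG − |V_th| = 3.28 − 1.25 = 2.03 V.
Since V_SD = 4.58 V ≥ V_ov = 2.03 V, the device is in saturation.
I_D = ½ k_p V_ov² (1 + λ V_SD) = 0.5 × 6.2 × 2.03² × (1 + 0.053 × 4.58) = 15.9 mA.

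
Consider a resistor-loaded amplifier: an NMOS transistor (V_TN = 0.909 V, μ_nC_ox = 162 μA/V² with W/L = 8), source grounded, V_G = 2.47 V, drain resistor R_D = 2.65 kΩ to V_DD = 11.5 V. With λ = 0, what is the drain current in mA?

I_D = 1.58 mA

V_GS = V_G = 2.47 V, so V_ov = 2.47 − 0.909 = 1.56 V.
k_n = μ_nC_ox · (W/L) = 1.296 mA/V².
Assume saturation: I_D = ½ k_n V_ov² = 0.5 × 1.296 × 1.56² = 1.58 mA, giving V_DS = V_DD − I_D R_D = 11.5 − 1.58 × 2.65 = 7.32 V.
V_DS = 7.32 V ≥ V_ov = 1.56 V, confirming saturation.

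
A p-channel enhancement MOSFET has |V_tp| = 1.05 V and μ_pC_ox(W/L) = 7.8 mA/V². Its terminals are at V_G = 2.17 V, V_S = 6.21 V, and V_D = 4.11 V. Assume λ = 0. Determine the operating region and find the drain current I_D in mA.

Triode; I_D = 31.8 mA

V_SG = V_S − V_G = 6.21 − 2.17 = 4.04 V; V_SD = V_S − V_D = 6.21 − 4.11 = 2.1 V.
V_ov = V_SG − |V_tp| = 4.04 − 1.05 = 2.99 V.
Since V_SD = 2.1 V < V_ov = 2.99 V, the device is in the triode region.
I_D = k_p [V_ov · V_SD − ½ V_SD²] = 7.8 × [2.99 × 2.1 − 0.5 × 2.1²] = 31.8 mA.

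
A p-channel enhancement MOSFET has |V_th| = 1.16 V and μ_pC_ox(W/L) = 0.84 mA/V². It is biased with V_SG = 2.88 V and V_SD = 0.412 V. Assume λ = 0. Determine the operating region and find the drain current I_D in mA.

Triode; I_D = 0.524 mA

V_ov = V_SG − |V_th| = 2.88 − 1.16 = 1.72 V.
Since V_SD = 0.412 V < V_ov = 1.72 V, the device is in the triode region.
I_D = k_p [V_ov · V_SD − ½ V_SD²] = 0.84 × [1.72 × 0.412 − 0.5 × 0.412²] = 0.524 mA.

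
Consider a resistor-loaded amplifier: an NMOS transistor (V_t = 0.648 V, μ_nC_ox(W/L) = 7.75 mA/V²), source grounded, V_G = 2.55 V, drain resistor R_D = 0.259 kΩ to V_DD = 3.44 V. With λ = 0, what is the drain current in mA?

V_GS = V_G = 2.55 V, so V_ov = 2.55 − 0.648 = 1.9 V.
Assume saturation: I_D = ½ k_n V_ov² = 0.5 × 7.75 × 1.9² = 14 mA, giving V_DS = V_DD − I_D R_D = 3.44 − 14 × 0.259 = -0.191 V.
But -0.191 V < V_ov = 1.9 V, so the device is actually in triode.
In triode I_D = k_n[V_ov V_DS − ½ V_DS²] and I_D = (V_DD − V_DS)/R_D. Equating: 1 V_DS² − 4.818 V_DS + 3.44 = 0, giving V_DS = 0.873 V (the root below V_ov).
I_D = (3.44 − 0.873) / 0.259 = 9.91 mA.

I_D = 9.91 mA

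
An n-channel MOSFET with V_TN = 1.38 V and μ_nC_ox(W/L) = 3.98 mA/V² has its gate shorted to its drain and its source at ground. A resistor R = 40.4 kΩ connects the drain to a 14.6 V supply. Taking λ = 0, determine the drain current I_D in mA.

With gate tied to drain, V_GS = V_DS ≥ V_GS − V_TN, so the device is in saturation.
KCL at the drain: ½ k_n (V_GS − V_TN)² = (V_DD − V_GS)/R.
Let x = V_GS − 1.38. Then 80.4 x² + x − 13.22 = 0, giving x = 0.399 V (positive root), so V_GS = 1.78 V.
I_D = (V_DD − V_GS)/R = (14.6 − 1.78) / 40.4 = 0.317 mA.

I_D = 0.317 mA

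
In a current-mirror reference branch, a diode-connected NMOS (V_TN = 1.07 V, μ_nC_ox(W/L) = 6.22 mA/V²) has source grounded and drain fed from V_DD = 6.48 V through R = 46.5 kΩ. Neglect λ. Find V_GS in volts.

V_GS = 1.26 V

With gate tied to drain, V_GS = V_DS ≥ V_GS − V_TN, so the device is in saturation.
KCL at the drain: ½ k_n (V_GS − V_TN)² = (V_DD − V_GS)/R.
Let x = V_GS − 1.07. Then 145 x² + x − 5.41 = 0, giving x = 0.19 V (positive root), so V_GS = 1.26 V.
I_D = (V_DD − V_GS)/R = (6.48 − 1.26) / 46.5 = 0.112 mA.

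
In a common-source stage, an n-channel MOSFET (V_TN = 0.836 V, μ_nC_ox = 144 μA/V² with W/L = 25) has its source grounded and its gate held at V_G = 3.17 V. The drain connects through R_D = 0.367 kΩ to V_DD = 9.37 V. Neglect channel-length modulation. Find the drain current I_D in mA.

I_D = 9.81 mA

V_GS = V_G = 3.17 V, so V_ov = 3.17 − 0.836 = 2.33 V.
k_n = μ_nC_ox · (W/L) = 3.6 mA/V².
Assume saturation: I_D = ½ k_n V_ov² = 0.5 × 3.6 × 2.33² = 9.81 mA, giving V_DS = V_DD − I_D R_D = 9.37 − 9.81 × 0.367 = 5.77 V.
V_DS = 5.77 V ≥ V_ov = 2.33 V, confirming saturation.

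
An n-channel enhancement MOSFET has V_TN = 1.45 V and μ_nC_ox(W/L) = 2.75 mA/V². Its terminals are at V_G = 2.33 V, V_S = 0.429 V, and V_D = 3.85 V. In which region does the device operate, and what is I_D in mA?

V_GS = V_G − V_S = 2.33 − 0.429 = 1.9 V; V_DS = V_D − V_S = 3.85 − 0.429 = 3.42 V.
V_ov = V_GS − V_TN = 1.9 − 1.45 = 0.451 V.
Since V_DS = 3.42 V ≥ V_ov = 0.451 V, the device is in saturation.
I_D = ½ k_n V_ov² = 0.5 × 2.75 × 0.451² = 0.28 mA.

Saturation; I_D = 0.280 mA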